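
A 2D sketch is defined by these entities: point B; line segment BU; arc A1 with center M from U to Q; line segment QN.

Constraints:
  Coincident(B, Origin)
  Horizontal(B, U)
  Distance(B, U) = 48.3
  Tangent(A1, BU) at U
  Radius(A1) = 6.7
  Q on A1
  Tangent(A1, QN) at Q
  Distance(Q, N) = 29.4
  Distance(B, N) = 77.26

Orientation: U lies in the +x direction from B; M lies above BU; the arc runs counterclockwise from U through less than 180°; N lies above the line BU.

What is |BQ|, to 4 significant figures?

53.07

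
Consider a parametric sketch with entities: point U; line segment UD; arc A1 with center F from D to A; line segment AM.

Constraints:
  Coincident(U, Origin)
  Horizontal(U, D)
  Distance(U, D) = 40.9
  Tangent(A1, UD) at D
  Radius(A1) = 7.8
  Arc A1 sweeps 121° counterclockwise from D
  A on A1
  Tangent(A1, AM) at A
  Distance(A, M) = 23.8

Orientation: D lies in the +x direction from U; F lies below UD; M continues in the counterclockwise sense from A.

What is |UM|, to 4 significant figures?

56.55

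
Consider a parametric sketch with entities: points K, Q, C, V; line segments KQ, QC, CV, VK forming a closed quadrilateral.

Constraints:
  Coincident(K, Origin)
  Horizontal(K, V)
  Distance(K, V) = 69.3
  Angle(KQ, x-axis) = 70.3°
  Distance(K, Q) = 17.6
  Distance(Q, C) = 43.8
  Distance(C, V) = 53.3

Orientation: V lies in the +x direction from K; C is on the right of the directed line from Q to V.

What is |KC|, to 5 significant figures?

32.624

Checks: K = (0.00, 0.00) ✓; |QC| = 43.80 ✓; |CV| = 53.30 ✓.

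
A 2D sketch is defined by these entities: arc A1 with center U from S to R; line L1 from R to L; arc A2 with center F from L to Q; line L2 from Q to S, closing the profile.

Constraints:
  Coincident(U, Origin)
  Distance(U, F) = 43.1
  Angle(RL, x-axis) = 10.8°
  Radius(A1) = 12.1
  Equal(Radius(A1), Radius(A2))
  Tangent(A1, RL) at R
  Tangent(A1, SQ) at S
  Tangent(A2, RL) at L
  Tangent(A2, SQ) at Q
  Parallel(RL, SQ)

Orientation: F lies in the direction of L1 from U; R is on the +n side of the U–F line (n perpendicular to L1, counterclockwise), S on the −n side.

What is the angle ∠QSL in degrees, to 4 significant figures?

29.31°

The slot axis is L1's direction at 10.8°, so u = (cos 10.8°, sin 10.8°) = (0.9823, 0.1874) and n = (−sin 10.8°, cos 10.8°) = (-0.1874, 0.9823). U is at the origin and F lies 43.1 along u from U, so F = 43.1·u = (42.34, 8.076). Tangency of A1 to both parallel lines with radius 12.1 puts R and S at U ± 12.1·n: R = (-2.267, 11.89), S = (2.267, -11.89). Equal radii place L and Q the same way about F: L = F + 12.1·n = (40.07, 19.96), Q = F − 12.1·n = (44.60, -3.810). Then cos ∠QSL = SQ·SL / (|SQ||SL|), giving 29.31°.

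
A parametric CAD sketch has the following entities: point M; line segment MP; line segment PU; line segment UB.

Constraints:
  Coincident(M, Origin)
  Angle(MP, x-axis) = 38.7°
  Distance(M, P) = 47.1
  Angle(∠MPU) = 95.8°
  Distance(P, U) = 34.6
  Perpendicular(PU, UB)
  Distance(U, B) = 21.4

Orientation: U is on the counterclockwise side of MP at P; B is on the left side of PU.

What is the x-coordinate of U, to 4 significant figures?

17.96

M is at the origin; MP runs at 38.7° with length 47.1, so P = 47.1·(cos 38.7°, sin 38.7°) = (36.76, 29.45). ∠MPU = 95.8°, so PU runs at 38.7° + (180° − 95.8°) = 122.9° from the x-axis; with |PU| = 34.6, U = P + 34.6·(cos 122.9°, sin 122.9°) = (17.96, 58.50). So U.x = 17.96.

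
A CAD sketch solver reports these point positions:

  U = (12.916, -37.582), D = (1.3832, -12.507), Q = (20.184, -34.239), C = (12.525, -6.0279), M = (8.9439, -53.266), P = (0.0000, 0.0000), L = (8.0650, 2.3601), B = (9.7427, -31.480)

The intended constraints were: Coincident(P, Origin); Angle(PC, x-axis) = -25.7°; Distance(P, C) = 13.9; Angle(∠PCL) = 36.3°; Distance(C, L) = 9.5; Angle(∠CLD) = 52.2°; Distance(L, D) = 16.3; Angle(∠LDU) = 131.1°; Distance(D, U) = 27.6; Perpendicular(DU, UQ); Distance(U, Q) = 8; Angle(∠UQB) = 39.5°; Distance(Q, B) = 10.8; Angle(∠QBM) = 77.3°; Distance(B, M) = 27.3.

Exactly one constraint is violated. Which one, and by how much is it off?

Distance(B, M) = 27.3 — off by 5.50.

P = (0.00, 0.00) ✓; PC at -25.70° ✓; |PC| = 13.90 ✓; ∠PCL = 36.30° ✓; |CL| = 9.500 ✓; ∠CLD = 52.20° ✓; |LD| = 16.30 ✓; ∠LDU = 131.1° ✓; |DU| = 27.60 ✓; ∠(DU, UQ) = 90.00° ✓; |UQ| = 8.000 ✓; ∠UQB = 39.50° ✓; |QB| = 10.80 ✓; ∠QBM = 77.30° ✓; |BM| = 21.80 ✗.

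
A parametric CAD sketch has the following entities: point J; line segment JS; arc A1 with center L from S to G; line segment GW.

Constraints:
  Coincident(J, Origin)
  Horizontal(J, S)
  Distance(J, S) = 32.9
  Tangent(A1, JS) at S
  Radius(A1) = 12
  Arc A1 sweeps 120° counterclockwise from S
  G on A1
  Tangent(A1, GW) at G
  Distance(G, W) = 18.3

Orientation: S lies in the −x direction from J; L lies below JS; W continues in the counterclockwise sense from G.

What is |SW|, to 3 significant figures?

33.9

J is at the origin; J and S share the same y with |JS| = 32.9 and S on the −x side, so S = (-32.9, 0.00). A1 meets JS tangentially, so LS is at right angles to JS, so L = S + (0, -12) = (-32.9, -12.0). On A1, S sits at bearing 90° from L; a 120° counterclockwise sweep puts G at bearing 210°, so G = L + 12.0·(cos 210°, sin 210°) = (-43.3, -18.0). Tangency of A1 to GW means the radius LG is perpendicular to GW, so GW runs along (−sin 210°, cos 210°); with |GW| = 18.3, W = (-34.1, -33.8). Then |SW| = |W − S| = 33.9.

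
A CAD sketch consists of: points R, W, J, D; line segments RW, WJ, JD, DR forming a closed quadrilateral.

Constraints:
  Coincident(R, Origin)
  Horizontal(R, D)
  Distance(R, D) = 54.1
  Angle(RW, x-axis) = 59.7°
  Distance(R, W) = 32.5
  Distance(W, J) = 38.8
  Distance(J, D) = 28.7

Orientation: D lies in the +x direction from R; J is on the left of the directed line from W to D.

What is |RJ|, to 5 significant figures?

62.199

Checks: |WJ| = 38.80 ✓; |JD| = 28.70 ✓.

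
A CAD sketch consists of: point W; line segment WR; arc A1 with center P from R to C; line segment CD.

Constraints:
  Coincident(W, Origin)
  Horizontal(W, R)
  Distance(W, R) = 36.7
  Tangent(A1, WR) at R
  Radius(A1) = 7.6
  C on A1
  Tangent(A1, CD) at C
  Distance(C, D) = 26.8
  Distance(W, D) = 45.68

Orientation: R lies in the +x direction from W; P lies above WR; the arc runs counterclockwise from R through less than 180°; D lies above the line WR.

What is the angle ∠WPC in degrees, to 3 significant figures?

162°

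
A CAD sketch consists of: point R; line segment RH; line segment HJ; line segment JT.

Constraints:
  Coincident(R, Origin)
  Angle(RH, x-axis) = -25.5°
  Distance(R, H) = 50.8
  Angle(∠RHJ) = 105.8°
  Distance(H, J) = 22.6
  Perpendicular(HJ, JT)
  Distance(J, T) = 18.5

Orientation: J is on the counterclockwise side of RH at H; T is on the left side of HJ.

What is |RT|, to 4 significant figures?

47.44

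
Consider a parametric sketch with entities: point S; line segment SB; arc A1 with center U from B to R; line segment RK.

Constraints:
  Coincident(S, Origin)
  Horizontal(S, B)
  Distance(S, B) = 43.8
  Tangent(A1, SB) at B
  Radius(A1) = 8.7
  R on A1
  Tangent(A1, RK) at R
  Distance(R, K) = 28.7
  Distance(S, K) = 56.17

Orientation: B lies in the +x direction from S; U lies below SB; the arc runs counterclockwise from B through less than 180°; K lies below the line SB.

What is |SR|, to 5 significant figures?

36.767

S is at the origin; SB is horizontal with |SB| = 43.8 and B on the +x side, so B = (43.800, 0.0000). Since A1 is tangent to SB there, UB ⟂ SB, so U = B + (0, -8.7) = (43.800, -8.7000). Since UR ⟂ RK (tangency), |UK| = √(8.7² + 28.7²) = 29.990 regardless of where R sits on A1. So K lies on both circle(S, 56.17) and circle(U, 29.990); the below-SB intersection is K = (40.858, -38.545). R is the foot of the tangent from K: R = (35.267, -10.395).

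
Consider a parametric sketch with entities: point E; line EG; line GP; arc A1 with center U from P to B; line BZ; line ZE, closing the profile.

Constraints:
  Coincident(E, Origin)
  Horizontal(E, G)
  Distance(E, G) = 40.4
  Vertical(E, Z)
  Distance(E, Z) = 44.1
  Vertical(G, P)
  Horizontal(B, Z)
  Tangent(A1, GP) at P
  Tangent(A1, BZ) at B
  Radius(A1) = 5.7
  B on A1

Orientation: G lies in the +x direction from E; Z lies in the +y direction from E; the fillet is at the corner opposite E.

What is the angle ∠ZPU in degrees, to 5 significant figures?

8.0308°

The virtual corner opposite E is at (40.400, 44.100). Tangency of A1 to GP means the radius UP is perpendicular to GP and A1 meets BZ tangentially, so UB is at right angles to BZ, with radius 5.7, so the center U sits 5.7 in from both sides at U = (34.700, 38.400). That places the tangent points at P = (40.400, 38.400) on GP and B = (34.700, 44.100) on BZ. Then cos ∠ZPU = PZ·PU / (|PZ||PU|), giving 8.0308°.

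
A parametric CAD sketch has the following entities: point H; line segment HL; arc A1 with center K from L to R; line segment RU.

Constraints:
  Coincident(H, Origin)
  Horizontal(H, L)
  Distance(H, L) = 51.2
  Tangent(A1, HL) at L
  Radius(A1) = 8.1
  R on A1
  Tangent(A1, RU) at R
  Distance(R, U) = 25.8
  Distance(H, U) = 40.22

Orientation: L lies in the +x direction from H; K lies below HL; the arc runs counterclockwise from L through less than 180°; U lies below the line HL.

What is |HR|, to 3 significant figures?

44.5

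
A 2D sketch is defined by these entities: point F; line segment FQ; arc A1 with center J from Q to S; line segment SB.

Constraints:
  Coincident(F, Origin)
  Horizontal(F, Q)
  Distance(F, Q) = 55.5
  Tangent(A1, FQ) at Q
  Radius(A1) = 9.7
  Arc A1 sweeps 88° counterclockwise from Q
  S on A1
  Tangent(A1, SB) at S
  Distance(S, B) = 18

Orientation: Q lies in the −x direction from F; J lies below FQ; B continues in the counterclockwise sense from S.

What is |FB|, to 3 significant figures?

71.3

F is at the origin; FQ is horizontal with |FQ| = 55.5 and Q on the −x side, so Q = (-55.5, 0.00). A1 meets FQ tangentially, so JQ is at right angles to FQ, so J = Q + (0, -9.7) = (-55.5, -9.70). On A1, Q sits at bearing 90° from J; an 88° counterclockwise sweep puts S at bearing 178°, so S = J + 9.7·(cos 178°, sin 178°) = (-65.2, -9.36). A1 meets SB tangentially, so JS is at right angles to SB, so SB runs along (−sin 178°, cos 178°); with |SB| = 18.0, B = (-65.8, -27.4). Then |FB| = |B − F| = 71.3.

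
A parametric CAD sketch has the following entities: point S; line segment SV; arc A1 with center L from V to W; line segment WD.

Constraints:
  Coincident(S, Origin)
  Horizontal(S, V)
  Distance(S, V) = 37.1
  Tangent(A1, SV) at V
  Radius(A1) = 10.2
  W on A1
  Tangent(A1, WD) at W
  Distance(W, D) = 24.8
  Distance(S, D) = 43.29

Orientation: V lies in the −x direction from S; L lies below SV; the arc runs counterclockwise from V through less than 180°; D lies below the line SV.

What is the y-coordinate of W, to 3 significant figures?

-17.6

Checks: |SV| = 37.10 ✓; |LW| = 10.20 ✓; ∠(LW, WD) = 90.00° ✓; |WD| = 24.80 ✓; |SD| = 43.29 ✓.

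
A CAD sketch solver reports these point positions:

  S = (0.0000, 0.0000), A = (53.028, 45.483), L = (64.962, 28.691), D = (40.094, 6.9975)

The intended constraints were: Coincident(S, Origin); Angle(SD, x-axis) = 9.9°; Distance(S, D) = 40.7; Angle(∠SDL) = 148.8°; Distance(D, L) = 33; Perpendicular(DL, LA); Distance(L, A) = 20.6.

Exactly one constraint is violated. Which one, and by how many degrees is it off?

Perpendicular(DL, LA) — off by 5.70°.

S = (0.00, 0.00) ✓; SD at 9.900° ✓; |SD| = 40.70 ✓; ∠SDL = 148.8° ✓; |DL| = 33.00 ✓; ∠(DL, LA) = 84.30° ✗; |LA| = 20.60 ✓.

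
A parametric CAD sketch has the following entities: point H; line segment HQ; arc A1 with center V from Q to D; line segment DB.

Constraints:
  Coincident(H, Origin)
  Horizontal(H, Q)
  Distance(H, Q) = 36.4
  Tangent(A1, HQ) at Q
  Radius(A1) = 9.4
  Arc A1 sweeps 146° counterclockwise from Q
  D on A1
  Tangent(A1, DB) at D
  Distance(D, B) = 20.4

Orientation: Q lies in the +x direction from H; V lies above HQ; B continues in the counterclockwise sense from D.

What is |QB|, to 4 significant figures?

30.88

H is at the origin; HQ is horizontal with |HQ| = 36.4 and Q on the +x side, so Q = (36.40, 0.000). Tangency of A1 to HQ means the radius VQ is perpendicular to HQ, so V = Q + (0, 9.4) = (36.40, 9.400). On A1, Q sits at bearing -90° from V; a 146° counterclockwise sweep puts D at bearing 56°, so D = V + 9.4·(cos 56°, sin 56°) = (41.66, 17.19). A1 meets DB tangentially, so VD is at right angles to DB, so DB runs along (−sin 56°, cos 56°); with |DB| = 20.4, B = (24.74, 28.60). Then |QB| = |B − Q| = 30.88.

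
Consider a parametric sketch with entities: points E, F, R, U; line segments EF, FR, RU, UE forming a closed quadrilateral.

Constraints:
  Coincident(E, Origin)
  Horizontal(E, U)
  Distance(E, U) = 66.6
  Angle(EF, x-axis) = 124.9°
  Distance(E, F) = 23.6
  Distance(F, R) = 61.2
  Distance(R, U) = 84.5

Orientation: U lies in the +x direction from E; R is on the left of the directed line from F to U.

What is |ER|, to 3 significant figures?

73.3

Checks: |FR| = 61.20 ✓; |RU| = 84.50 ✓.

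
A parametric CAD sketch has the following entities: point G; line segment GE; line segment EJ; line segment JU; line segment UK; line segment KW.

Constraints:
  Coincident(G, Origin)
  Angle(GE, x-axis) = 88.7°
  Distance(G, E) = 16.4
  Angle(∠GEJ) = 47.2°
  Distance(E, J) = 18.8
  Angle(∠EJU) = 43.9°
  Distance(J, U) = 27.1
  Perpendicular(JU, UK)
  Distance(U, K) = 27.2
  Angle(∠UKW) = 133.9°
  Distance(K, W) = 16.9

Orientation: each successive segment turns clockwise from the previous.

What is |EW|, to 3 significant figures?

25.9

JU ⟂ UK, so UK runs at 89.8°; with |UK| = 27.2, K = (-13.1, 30.6). ∠UKW = 133.9° gives KW at 43.7° from the x-axis; with |KW| = 16.9, W = (-0.914, 42.3). Then |EW| = |W − E| = 25.9.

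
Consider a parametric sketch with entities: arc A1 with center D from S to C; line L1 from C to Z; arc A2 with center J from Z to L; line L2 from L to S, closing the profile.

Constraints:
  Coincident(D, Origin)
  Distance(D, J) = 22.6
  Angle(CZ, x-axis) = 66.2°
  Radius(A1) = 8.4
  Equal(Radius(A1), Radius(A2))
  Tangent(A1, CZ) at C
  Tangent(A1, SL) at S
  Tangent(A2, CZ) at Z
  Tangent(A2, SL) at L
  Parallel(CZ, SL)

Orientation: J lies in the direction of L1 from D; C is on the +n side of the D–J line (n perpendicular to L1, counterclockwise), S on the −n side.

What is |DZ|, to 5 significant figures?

24.111

The slot axis is L1's direction at 66.2°, so u = (cos 66.2°, sin 66.2°) = (0.40355, 0.91496) and n = (−sin 66.2°, cos 66.2°) = (-0.91496, 0.40355). D is at the origin and J lies 22.6 along u from D, so J = 22.6·u = (9.1201, 20.678). Tangency of A1 to both parallel lines with radius 8.4 puts C and S at D ± 8.4·n: C = (-7.6857, 3.3898), S = (7.6857, -3.3898). Equal radii place Z and L the same way about J: Z = J + 8.4·n = (1.4345, 24.068), L = J − 8.4·n = (16.806, 17.288). Then |DZ| = |Z − D| = 24.111.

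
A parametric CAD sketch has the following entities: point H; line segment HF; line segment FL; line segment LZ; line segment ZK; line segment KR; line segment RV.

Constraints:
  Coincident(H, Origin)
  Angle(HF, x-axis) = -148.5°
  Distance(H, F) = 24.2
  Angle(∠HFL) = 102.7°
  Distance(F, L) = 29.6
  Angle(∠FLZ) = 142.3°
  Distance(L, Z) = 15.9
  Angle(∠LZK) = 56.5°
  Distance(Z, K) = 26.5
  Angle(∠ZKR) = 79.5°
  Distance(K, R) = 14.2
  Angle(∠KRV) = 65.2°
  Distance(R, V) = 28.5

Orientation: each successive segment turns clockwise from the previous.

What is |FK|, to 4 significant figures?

25.02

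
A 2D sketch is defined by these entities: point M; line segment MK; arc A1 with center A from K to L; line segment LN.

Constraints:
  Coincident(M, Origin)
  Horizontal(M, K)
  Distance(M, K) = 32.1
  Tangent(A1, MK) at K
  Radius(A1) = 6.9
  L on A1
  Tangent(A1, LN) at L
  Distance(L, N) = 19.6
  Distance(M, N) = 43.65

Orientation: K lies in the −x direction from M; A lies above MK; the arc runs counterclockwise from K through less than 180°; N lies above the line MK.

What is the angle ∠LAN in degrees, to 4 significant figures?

70.61°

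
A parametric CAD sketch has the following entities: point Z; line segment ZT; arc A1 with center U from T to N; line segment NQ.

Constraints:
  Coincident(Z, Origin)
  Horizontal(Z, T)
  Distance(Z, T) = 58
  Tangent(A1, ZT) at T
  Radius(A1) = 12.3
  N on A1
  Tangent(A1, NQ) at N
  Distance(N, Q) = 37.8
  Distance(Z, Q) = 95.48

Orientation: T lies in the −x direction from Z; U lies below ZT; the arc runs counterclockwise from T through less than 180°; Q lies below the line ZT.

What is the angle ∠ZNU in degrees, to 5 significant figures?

33.880°

Z is at the origin; Z and T share the same y with |ZT| = 58.0 and T on the −x side, so T = (-58.000, 0.0000). Since A1 is tangent to ZT there, UT ⟂ ZT, so U = T + (0, -12.3) = (-58.000, -12.300). Since UN ⟂ NQ (tangency), |UQ| = √(12.3² + 37.8²) = 39.751 regardless of where N sits on A1. So Q lies on both circle(Z, 95.48) and circle(U, 39.751); the below-ZT intersection is Q = (-86.869, -39.626). N is the foot of the tangent from Q: N = (-68.805, -6.4219).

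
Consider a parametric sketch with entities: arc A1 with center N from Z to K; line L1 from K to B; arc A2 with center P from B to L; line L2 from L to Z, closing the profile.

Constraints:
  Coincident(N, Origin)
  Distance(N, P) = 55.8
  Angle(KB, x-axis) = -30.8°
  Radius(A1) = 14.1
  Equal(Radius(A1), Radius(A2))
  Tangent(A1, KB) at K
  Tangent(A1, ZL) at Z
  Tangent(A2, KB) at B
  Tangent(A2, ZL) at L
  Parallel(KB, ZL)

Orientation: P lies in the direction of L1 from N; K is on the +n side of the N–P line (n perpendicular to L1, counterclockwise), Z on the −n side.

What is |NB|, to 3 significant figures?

57.6

The slot axis is L1's direction at -30.8°, so u = (cos -30.8°, sin -30.8°) = (0.859, -0.512) and n = (−sin -30.8°, cos -30.8°) = (0.512, 0.859). N is at the origin and P lies 55.8 along u from N, so P = 55.8·u = (47.9, -28.6). Tangency of A1 to both parallel lines with radius 14.1 puts K and Z at N ± 14.1·n: K = (7.22, 12.1), Z = (-7.22, -12.1). Equal radii place B and L the same way about P: B = P + 14.1·n = (55.1, -16.5), L = P − 14.1·n = (40.7, -40.7). Then |NB| = |B − N| = 57.6.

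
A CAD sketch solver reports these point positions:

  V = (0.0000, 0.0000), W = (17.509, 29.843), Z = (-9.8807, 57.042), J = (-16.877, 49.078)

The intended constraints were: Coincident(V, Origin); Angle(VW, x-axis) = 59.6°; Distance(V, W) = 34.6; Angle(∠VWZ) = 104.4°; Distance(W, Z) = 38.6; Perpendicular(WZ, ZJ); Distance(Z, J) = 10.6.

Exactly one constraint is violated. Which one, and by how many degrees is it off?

Perpendicular(WZ, ZJ) — off by 3.50°.

V = (0.00, 0.00) ✓; VW at 59.60° ✓; |VW| = 34.60 ✓; ∠VWZ = 104.4° ✓; |WZ| = 38.60 ✓; ∠(WZ, ZJ) = 93.50° ✗; |ZJ| = 10.60 ✓.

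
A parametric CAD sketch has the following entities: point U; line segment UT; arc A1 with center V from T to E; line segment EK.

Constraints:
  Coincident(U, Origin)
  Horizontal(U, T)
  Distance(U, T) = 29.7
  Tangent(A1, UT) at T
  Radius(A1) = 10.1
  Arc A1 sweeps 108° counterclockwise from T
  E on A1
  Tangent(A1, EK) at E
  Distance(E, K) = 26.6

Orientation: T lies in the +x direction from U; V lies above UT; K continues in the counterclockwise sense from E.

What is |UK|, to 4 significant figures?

49.50

U is at the origin; U and T share the same y with |UT| = 29.7 and T on the +x side, so T = (29.70, 0.000). A1 meets UT tangentially, so VT is at right angles to UT, so V = T + (0, 10.1) = (29.70, 10.10). On A1, T sits at bearing -90° from V; a 108° counterclockwise sweep puts E at bearing 18°, so E = V + 10.1·(cos 18°, sin 18°) = (39.31, 13.22). Since A1 is tangent to EK there, VE ⟂ EK, so EK runs along (−sin 18°, cos 18°); with |EK| = 26.6, K = (31.09, 38.52). Then |UK| = |K − U| = 49.50.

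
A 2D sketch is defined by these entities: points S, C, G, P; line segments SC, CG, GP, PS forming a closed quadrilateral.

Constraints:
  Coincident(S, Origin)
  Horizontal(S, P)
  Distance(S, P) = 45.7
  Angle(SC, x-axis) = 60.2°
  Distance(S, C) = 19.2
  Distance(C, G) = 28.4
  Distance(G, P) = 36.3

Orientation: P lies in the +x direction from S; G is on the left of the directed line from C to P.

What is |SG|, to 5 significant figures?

46.657

S is at the origin; SP is horizontal with |SP| = 45.7 and P in +x, so P = (45.7, 0). SC runs at 60.2° with |SC| = 19.2, so C = (9.5419, 16.661). G is determined by |CG| = 28.4 and |GP| = 36.3 together: it lies at the intersection of circle(C, 28.4) and circle(P, 36.3). With |CP| = 39.812, the foot of the radical line on CP is 13.487 from C and the perpendicular offset is √(28.4² − 13.487²) = 24.993. Taking the left-of-CP solution: G = (32.250, 33.716).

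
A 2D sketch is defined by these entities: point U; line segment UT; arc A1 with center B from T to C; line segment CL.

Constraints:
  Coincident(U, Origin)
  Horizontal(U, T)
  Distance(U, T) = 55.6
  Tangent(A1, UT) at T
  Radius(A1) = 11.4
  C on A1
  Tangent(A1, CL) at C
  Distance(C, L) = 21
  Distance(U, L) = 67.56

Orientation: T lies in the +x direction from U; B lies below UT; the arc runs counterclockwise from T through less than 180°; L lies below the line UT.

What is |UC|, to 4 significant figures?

49.36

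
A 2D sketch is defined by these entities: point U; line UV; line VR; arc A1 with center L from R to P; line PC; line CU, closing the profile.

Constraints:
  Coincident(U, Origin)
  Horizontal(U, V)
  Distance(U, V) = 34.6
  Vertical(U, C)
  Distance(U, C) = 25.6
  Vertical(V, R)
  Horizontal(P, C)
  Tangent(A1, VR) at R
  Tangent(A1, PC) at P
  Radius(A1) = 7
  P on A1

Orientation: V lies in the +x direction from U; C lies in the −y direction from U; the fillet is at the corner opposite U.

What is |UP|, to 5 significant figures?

37.645

U is at the origin; U and V share the same y with |UV| = 34.6 and V on the +x side, so V = (34.600, 0.0000). U and C share the same x with |UC| = 25.6 and C on the −y side, so C = (0.0000, -25.600). The virtual corner opposite U is at (34.600, -25.600). A1 meets VR tangentially, so LR is at right angles to VR and since A1 is tangent to PC there, LP ⟂ PC, with radius 7.0, so the center L sits 7.0 in from both sides at L = (27.600, -18.600). That places the tangent points at R = (34.600, -18.600) on VR and P = (27.600, -25.600) on PC. Then |UP| = |P − U| = 37.645.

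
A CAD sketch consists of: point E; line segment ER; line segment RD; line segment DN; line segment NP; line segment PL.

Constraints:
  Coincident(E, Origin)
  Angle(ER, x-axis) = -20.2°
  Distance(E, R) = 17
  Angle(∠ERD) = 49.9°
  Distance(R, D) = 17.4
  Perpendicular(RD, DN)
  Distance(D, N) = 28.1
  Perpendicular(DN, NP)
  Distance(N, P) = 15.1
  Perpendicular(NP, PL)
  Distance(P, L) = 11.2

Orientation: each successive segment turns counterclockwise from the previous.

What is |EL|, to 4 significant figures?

9.487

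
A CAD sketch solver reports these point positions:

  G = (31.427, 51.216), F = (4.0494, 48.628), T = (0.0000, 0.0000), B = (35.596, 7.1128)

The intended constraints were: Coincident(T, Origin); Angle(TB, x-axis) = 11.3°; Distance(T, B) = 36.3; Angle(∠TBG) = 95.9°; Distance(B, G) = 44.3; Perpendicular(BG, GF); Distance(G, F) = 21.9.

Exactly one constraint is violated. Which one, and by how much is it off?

Distance(G, F) = 21.9 — off by 5.60.

T = (0.00, 0.00) ✓; TB at 11.30° ✓; |TB| = 36.30 ✓; ∠TBG = 95.90° ✓; |BG| = 44.30 ✓; ∠(BG, GF) = 90.00° ✓; |GF| = 27.50 ✗.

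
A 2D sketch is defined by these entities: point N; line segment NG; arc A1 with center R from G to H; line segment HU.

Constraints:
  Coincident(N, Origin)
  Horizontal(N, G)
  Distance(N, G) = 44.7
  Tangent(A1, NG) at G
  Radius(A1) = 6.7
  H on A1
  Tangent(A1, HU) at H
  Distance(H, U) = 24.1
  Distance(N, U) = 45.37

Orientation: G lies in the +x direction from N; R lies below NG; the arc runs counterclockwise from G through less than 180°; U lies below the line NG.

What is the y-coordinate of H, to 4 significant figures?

-5.693

Checks: N.y = 0.00, G.y = 0.00 ✓; |RH| = 6.700 ✓; ∠(RH, HU) = 90.00° ✓; |HU| = 24.10 ✓; |NU| = 45.37 ✓.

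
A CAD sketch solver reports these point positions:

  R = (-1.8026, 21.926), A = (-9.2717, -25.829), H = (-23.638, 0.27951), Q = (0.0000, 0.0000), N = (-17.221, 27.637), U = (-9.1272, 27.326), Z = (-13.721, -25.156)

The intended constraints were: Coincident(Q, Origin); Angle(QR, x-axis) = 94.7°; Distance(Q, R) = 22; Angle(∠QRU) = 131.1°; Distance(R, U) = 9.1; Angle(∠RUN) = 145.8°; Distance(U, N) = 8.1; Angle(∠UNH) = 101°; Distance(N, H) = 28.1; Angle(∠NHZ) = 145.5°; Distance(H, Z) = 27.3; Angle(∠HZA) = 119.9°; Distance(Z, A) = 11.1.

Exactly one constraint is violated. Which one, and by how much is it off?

Distance(Z, A) = 11.1 — off by 6.60.

Q = (0.00, 0.00) ✓; QR at 94.70° ✓; |QR| = 22.00 ✓; ∠QRU = 131.1° ✓; |RU| = 9.100 ✓; ∠RUN = 145.8° ✓; |UN| = 8.100 ✓; ∠UNH = 101.0° ✓; |NH| = 28.10 ✓; ∠NHZ = 145.5° ✓; |HZ| = 27.30 ✓; ∠HZA = 119.9° ✓; |ZA| = 4.500 ✗.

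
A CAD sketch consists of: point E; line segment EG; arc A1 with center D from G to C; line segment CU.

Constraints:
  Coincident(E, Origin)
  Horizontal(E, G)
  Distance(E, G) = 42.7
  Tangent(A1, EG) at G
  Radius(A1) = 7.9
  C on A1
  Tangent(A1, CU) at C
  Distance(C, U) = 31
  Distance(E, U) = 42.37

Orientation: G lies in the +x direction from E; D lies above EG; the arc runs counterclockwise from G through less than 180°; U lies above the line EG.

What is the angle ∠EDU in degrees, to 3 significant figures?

66.4°

Checks: E = (0.00, 0.00) ✓; |DC| = 7.900 ✓; ∠(DC, CU) = 90.00° ✓; |CU| = 31.00 ✓; |EU| = 42.37 ✓.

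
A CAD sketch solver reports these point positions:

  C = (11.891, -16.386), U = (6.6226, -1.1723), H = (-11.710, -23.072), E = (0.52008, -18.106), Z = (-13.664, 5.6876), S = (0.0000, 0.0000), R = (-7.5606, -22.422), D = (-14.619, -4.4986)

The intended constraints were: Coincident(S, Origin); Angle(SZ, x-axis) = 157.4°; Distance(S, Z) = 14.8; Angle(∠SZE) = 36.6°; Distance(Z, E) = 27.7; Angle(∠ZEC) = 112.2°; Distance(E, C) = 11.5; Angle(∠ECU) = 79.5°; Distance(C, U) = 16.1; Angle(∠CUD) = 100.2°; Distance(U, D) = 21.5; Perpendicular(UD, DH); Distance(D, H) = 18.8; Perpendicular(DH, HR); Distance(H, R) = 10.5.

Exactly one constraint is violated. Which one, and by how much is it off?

Distance(H, R) = 10.5 — off by 6.30.

S = (0.00, 0.00) ✓; SZ at 157.4° ✓; |SZ| = 14.80 ✓; ∠SZE = 36.60° ✓; |ZE| = 27.70 ✓; ∠ZEC = 112.2° ✓; |EC| = 11.50 ✓; ∠ECU = 79.50° ✓; |CU| = 16.10 ✓; ∠CUD = 100.2° ✓; |UD| = 21.50 ✓; ∠(UD, DH) = 90.00° ✓; |DH| = 18.80 ✓; ∠(DH, HR) = 90.00° ✓; |HR| = 4.200 ✗.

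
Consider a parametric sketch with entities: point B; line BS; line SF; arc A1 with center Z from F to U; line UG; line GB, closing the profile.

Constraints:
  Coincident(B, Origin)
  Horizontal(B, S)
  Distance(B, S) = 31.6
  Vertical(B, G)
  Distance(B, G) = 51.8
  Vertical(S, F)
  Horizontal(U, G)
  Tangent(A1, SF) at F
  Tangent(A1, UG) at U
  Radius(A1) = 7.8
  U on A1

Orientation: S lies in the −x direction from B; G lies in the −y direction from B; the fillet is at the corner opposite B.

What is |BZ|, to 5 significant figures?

50.024

B is at the origin; B and S share the same y with |BS| = 31.6 and S on the −x side, so S = (-31.600, 0.0000). B and G share the same x with |BG| = 51.8 and G on the −y side, so G = (0.0000, -51.800). The virtual corner opposite B is at (-31.600, -51.800). A1 meets SF tangentially, so ZF is at right angles to SF and tangency of A1 to UG means the radius ZU is perpendicular to UG, with radius 7.8, so the center Z sits 7.8 in from both sides at Z = (-23.800, -44.000). Then |BZ| = |Z − B| = 50.024.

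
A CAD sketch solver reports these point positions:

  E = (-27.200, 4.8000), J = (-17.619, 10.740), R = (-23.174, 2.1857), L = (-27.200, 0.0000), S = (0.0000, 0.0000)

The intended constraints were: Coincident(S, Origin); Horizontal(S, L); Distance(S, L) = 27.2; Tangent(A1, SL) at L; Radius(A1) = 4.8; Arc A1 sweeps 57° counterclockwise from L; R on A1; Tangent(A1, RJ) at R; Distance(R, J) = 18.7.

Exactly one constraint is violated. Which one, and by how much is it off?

Distance(R, J) = 18.7 — off by 8.50.

S = (0.00, 0.00) ✓; S.y = 0.00, L.y = 0.00 ✓; |SL| = 27.20 ✓; ∠(EL, LS) = 90.00° ✓; |EL| = 4.800 ✓; bearing(E→R) − bearing(E→L) = 57.00° ✓; |ER| = 4.800 ✓; ∠(ER, RJ) = 90.00° ✓; |RJ| = 10.20 ✗.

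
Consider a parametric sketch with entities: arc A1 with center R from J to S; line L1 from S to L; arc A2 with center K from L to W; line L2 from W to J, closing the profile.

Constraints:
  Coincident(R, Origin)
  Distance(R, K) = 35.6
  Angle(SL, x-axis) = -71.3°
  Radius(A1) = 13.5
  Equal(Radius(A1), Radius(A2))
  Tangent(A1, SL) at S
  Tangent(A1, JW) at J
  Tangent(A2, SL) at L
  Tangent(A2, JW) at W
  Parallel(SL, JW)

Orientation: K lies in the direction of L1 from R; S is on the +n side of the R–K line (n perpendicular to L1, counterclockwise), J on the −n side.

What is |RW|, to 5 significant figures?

38.074

The slot axis is L1's direction at -71.3°, so u = (cos -71.3°, sin -71.3°) = (0.32061, -0.94721) and n = (−sin -71.3°, cos -71.3°) = (0.94721, 0.32061). R is at the origin and K lies 35.6 along u from R, so K = 35.6·u = (11.414, -33.721). Tangency of A1 to both parallel lines with radius 13.5 puts S and J at R ± 13.5·n: S = (12.787, 4.3283), J = (-12.787, -4.3283). Equal radii place L and W the same way about K: L = K + 13.5·n = (24.201, -29.392), W = K − 13.5·n = (-1.3735, -38.049). Then |RW| = |W − R| = 38.074.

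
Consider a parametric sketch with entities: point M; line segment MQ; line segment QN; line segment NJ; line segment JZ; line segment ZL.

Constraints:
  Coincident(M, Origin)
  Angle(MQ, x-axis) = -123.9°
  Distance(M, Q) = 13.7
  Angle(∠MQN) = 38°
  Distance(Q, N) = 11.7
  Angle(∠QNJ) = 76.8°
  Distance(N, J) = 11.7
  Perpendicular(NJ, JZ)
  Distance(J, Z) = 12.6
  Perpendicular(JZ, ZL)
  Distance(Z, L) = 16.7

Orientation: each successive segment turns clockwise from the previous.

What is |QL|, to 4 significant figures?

7.766

The perpendicularity gives JZ at right angles to NJ, so JZ runs at -99.10°; with |JZ| = 12.6, Z = (1.082, -13.99). JZ ⟂ ZL, so ZL runs at 170.9°; with |ZL| = 16.7, L = (-15.41, -11.35). Then |QL| = |L − Q| = 7.766.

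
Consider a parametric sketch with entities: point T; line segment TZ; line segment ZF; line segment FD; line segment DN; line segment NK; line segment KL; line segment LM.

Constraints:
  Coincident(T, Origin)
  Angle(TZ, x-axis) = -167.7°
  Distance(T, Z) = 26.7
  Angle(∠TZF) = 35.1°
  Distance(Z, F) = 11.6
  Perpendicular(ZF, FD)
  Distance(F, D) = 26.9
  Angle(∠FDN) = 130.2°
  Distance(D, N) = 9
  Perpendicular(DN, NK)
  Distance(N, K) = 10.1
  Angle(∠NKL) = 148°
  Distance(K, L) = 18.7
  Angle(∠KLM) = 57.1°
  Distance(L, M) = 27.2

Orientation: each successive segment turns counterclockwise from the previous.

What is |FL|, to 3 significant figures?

17.3

T is at the origin; TZ runs at -167.7° with length 26.7, so Z = (-26.1, -5.69). ∠TZF = 35.1° gives ZF at -22.8° from the x-axis; with |ZF| = 11.6, F = (-15.4, -10.2). ZF ⟂ FD, so FD runs at 67.2°; with |FD| = 26.9, D = (-4.97, 14.6). ∠FDN = 130.2° gives DN at 117° from the x-axis; with |DN| = 9.0, N = (-9.06, 22.6). DN is perpendicular to NK, so NK runs at -153°; with |NK| = 10.1, K = (-18.1, 18.0). ∠NKL = 148.0° gives KL at -121° from the x-axis; with |KL| = 18.7, L = (-27.7, 2.02). Then |FL| = |L − F| = 17.3.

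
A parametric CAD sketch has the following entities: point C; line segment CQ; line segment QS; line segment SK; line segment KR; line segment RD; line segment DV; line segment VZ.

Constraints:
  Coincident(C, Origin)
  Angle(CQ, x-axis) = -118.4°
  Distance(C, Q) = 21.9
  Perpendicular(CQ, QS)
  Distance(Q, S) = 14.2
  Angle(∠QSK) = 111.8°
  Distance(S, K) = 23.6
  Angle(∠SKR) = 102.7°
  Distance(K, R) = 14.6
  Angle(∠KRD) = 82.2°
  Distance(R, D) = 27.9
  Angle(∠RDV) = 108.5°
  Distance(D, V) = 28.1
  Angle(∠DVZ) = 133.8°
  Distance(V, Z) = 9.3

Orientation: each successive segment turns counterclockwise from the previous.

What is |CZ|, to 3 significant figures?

45.6

C is at the origin; CQ runs at -118.4° with length 21.9, so Q = (-10.4, -19.3). CQ ⟂ QS, so QS runs at -28.4°; with |QS| = 14.2, S = (2.07, -26.0). ∠QSK = 111.8° gives SK at 39.8° from the x-axis; with |SK| = 23.6, K = (20.2, -10.9). ∠SKR = 102.7° gives KR at 117° from the x-axis; with |KR| = 14.6, R = (13.6, 2.09). ∠KRD = 82.2° gives RD at -145° from the x-axis; with |RD| = 27.9, D = (-9.33, -13.9). ∠RDV = 108.5° gives DV at -73.6° from the x-axis; with |DV| = 28.1, V = (-1.39, -40.8). ∠DVZ = 133.8° gives VZ at -27.4° from the x-axis; with |VZ| = 9.3, Z = (6.86, -45.1). Then |CZ| = |Z − C| = 45.6.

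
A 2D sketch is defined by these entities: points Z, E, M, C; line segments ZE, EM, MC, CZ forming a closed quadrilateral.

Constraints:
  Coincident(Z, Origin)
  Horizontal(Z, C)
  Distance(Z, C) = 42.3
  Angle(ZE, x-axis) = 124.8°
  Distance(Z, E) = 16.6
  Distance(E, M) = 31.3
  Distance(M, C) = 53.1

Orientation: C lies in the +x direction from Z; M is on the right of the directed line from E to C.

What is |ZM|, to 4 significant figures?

19.27

Checks: |EM| = 31.30 ✓; |MC| = 53.10 ✓.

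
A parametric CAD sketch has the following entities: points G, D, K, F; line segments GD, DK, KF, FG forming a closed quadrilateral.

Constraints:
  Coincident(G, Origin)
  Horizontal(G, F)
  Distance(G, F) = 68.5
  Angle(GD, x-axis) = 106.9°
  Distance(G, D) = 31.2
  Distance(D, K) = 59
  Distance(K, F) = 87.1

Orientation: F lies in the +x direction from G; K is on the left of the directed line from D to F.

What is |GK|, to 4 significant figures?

81.18

G is at the origin; G and F share the same y with |GF| = 68.5 and F in +x, so F = (68.5, 0). GD runs at 106.9° with |GD| = 31.2, so D = (-9.070, 29.85). K is determined by |DK| = 59.0 and |KF| = 87.1 together: it lies at the intersection of circle(D, 59.0) and circle(F, 87.1). With |DF| = 83.12, the foot of the radical line on DF is 16.86 from D and the perpendicular offset is √(59.0² − 16.86²) = 56.54. Taking the left-of-DF solution: K = (26.97, 76.56).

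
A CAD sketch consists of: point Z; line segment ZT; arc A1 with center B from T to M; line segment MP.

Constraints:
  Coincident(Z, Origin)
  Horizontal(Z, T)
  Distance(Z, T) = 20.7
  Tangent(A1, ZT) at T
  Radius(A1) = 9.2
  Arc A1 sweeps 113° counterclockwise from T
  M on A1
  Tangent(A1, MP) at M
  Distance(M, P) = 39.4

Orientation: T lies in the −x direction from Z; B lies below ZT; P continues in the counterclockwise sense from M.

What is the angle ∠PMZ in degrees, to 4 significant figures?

90.68°

Z is at the origin; ZT is horizontal with |ZT| = 20.7 and T on the −x side, so T = (-20.70, 0.000). The tangent condition forces BT to be normal to ZT, so B = T + (0, -9.2) = (-20.70, -9.200). On A1, T sits at bearing 90° from B; a 113° counterclockwise sweep puts M at bearing 203°, so M = B + 9.2·(cos 203°, sin 203°) = (-29.17, -12.79). A1 meets MP tangentially, so BM is at right angles to MP, so MP runs along (−sin 203°, cos 203°); with |MP| = 39.4, P = (-13.77, -49.06). Then cos ∠PMZ = MP·MZ / (|MP||MZ|), giving 90.68°.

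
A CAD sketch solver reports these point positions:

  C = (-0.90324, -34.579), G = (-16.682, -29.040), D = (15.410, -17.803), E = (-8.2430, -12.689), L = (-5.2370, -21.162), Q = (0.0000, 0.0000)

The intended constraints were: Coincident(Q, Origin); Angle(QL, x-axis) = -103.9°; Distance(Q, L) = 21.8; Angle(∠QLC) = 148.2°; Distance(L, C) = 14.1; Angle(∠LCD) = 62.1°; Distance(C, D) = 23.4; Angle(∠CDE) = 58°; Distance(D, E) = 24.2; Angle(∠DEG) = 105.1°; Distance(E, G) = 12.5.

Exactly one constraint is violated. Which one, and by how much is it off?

Distance(E, G) = 12.5 — off by 5.90.

Q = (0.00, 0.00) ✓; QL at -103.9° ✓; |QL| = 21.80 ✓; ∠QLC = 148.2° ✓; |LC| = 14.10 ✓; ∠LCD = 62.10° ✓; |CD| = 23.40 ✓; ∠CDE = 58.00° ✓; |DE| = 24.20 ✓; ∠DEG = 105.1° ✓; |EG| = 18.40 ✗.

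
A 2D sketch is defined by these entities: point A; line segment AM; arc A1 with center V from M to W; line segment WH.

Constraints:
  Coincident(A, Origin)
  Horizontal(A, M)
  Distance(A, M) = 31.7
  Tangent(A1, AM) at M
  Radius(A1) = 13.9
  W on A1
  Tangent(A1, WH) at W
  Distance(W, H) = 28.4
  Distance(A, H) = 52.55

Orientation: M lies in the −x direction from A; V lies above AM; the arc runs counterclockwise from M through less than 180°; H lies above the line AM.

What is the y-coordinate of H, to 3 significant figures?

45.2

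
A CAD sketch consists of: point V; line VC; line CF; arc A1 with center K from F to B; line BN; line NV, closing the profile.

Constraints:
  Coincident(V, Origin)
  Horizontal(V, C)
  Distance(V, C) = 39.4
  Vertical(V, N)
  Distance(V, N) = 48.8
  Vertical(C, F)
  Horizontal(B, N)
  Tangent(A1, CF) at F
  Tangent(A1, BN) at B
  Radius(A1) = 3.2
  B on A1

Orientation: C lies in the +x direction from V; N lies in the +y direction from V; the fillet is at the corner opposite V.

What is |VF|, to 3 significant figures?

60.3

V is at the origin; VC is horizontal with |VC| = 39.4 and C on the +x side, so C = (39.4, 0.00). VN is vertical with |VN| = 48.8 and N on the +y side, so N = (0.00, 48.8). The virtual corner opposite V is at (39.4, 48.8). A1 meets CF tangentially, so KF is at right angles to CF and tangency of A1 to BN means the radius KB is perpendicular to BN, with radius 3.2, so the center K sits 3.2 in from both sides at K = (36.2, 45.6). That places the tangent points at F = (39.4, 45.6) on CF and B = (36.2, 48.8) on BN. Then |VF| = |F − V| = 60.3.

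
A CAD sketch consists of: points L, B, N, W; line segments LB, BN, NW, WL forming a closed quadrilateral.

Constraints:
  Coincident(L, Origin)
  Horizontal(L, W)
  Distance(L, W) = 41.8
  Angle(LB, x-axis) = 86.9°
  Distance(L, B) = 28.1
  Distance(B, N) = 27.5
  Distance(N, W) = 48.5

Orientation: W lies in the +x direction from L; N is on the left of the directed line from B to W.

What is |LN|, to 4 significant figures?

50.53

L is at the origin; LW is horizontal with |LW| = 41.8 and W in +x, so W = (41.8, 0). LB runs at 86.9° with |LB| = 28.1, so B = (1.520, 28.06). N is determined by |BN| = 27.5 and |NW| = 48.5 together: it lies at the intersection of circle(B, 27.5) and circle(W, 48.5). With |BW| = 49.09, the foot of the radical line on BW is 8.289 from B and the perpendicular offset is √(27.5² − 8.289²) = 26.22. Taking the left-of-BW solution: N = (23.31, 44.84).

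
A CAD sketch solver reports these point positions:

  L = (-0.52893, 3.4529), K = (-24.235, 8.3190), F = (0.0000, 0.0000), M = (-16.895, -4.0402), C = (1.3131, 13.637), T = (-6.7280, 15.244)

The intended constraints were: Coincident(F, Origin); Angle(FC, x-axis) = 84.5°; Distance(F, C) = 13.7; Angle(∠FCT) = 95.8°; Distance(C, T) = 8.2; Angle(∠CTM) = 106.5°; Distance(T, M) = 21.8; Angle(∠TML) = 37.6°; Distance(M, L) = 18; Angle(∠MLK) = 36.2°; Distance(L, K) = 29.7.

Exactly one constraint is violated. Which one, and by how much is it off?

Distance(L, K) = 29.7 — off by 5.50.

F = (0.00, 0.00) ✓; FC at 84.50° ✓; |FC| = 13.70 ✓; ∠FCT = 95.80° ✓; |CT| = 8.200 ✓; ∠CTM = 106.5° ✓; |TM| = 21.80 ✓; ∠TML = 37.60° ✓; |ML| = 18.00 ✓; ∠MLK = 36.20° ✓; |LK| = 24.20 ✗.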